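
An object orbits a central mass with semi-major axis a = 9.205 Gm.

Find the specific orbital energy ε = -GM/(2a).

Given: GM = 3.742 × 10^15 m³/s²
a = 9.205 Gm = 9.205 × 10^9 m
GM = 3.742 × 10^15 m³/s²
2a = 1.841 × 10^10 m
ε = −GM/(2a) = -203259 J/kg ≈ -203.3 kJ/kg

Final answer: -203.3 kJ/kg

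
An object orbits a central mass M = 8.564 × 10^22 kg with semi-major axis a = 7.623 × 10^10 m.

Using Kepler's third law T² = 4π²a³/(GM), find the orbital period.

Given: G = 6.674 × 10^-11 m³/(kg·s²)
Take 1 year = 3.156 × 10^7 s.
M = 8.564 × 10^22 kg
GM = G × M = 6.674 × 10^-11 × 8.564 × 10^22 = 5.71561 × 10^12 m³/s²
a = 7.623 × 10^10 m
a³ = 4.42974 × 10^32 m³
T = 2π √(a³/GM) = 2π √((4.42974 × 10^32) / (5.71561 × 10^12)) = 2π × 8.80354 × 10^9 s
T = 5.53143 × 10^10 s ≈ 1753 years

Final answer: 1753 years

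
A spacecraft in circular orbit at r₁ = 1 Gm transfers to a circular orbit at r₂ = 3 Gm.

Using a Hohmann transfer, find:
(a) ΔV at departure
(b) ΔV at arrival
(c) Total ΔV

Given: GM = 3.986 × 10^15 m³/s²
r₁ = 1 Gm = 1 × 10^9 m
r₂ = 3 Gm = 3 × 10^9 m
GM = 3.986 × 10^15 m³/s²
Transfer ellipse: a_t = (r₁ + r₂)/2 = 2 × 10^9 m
Circular speed at r₁: v₁ = √(GM/r₁) = 1996.5 m/s
Transfer speed at r₁ (periapsis): v₁ₜ = √(GM(2/r₁ − 1/a_t)) = 2445.2 m/s
(a) ΔV₁ = v₁ₜ − v₁ = 448.702 m/s ≈ 448.7 m/s
Circular speed at r₂: v₂ = √(GM/r₂) = 1152.68 m/s
Transfer speed at r₂ (apoapsis): v₂ₜ = √(GM(2/r₂ − 1/a_t)) = 815.066 m/s
(b) ΔV₂ = v₂ − v₂ₜ = 337.612 m/s ≈ 337.6 m/s
(c) ΔV_total = ΔV₁ + ΔV₂ = 786.314 m/s ≈ 786.3 m/s

Final answer:
(a) ΔV₁ = 448.7 m/s
(b) ΔV₂ = 337.6 m/s
(c) ΔV_total = 786.3 m/s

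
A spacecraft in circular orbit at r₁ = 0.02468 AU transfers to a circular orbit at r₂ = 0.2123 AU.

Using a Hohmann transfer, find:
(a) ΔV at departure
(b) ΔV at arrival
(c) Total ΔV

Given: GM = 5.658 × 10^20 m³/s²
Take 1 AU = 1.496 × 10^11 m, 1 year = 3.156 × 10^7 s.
r₁ = 0.02468 AU = 3.69213 × 10^9 m
r₂ = 0.2123 AU = 3.17601 × 10^10 m
GM = 5.658 × 10^20 m³/s²
Transfer ellipse: a_t = (r₁ + r₂)/2 = 1.77261 × 10^10 m
Circular speed at r₁: v₁ = √(GM/r₁) = 391465 m/s
Transfer speed at r₁ (periapsis): v₁ₜ = √(GM(2/r₁ − 1/a_t)) = 523995 m/s
(a) ΔV₁ = v₁ₜ − v₁ = 132530 m/s ≈ 27.96 AU/year
Circular speed at r₂: v₂ = √(GM/r₂) = 133472 m/s
Transfer speed at r₂ (apoapsis): v₂ₜ = √(GM(2/r₂ − 1/a_t)) = 60914.7 m/s
(b) ΔV₂ = v₂ − v₂ₜ = 72557.4 m/s ≈ 15.31 AU/year
(c) ΔV_total = ΔV₁ + ΔV₂ = 205087 m/s ≈ 43.27 AU/year

Final answer:
(a) ΔV₁ = 27.96 AU/year
(b) ΔV₂ = 15.31 AU/year
(c) ΔV_total = 43.27 AU/year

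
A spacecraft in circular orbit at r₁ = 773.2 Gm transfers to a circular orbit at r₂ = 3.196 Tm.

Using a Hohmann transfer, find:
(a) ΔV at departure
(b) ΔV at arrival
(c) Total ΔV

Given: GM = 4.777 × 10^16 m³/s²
r₁ = 773.2 Gm = 7.732 × 10^11 m
r₂ = 3.196 Tm = 3.196 × 10^12 m
GM = 4.777 × 10^16 m³/s²
Transfer ellipse: a_t = (r₁ + r₂)/2 = 1.9846 × 10^12 m
Circular speed at r₁: v₁ = √(GM/r₁) = 248.56 m/s
Transfer speed at r₁ (periapsis): v₁ₜ = √(GM(2/r₁ − 1/a_t)) = 315.427 m/s
(a) ΔV₁ = v₁ₜ − v₁ = 66.8665 m/s ≈ 66.87 m/s
Circular speed at r₂: v₂ = √(GM/r₂) = 122.257 m/s
Transfer speed at r₂ (apoapsis): v₂ₜ = √(GM(2/r₂ − 1/a_t)) = 76.3104 m/s
(b) ΔV₂ = v₂ − v₂ₜ = 45.9468 m/s ≈ 45.95 m/s
(c) ΔV_total = ΔV₁ + ΔV₂ = 112.813 m/s ≈ 112.8 m/s

Final answer:
(a) ΔV₁ = 66.87 m/s
(b) ΔV₂ = 45.95 m/s
(c) ΔV_total = 112.8 m/s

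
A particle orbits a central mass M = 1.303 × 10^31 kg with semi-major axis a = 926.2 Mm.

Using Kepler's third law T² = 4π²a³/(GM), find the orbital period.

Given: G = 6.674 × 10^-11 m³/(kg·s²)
M = 1.303 × 10^31 kg
GM = G × M = 6.674 × 10^-11 × 1.303 × 10^31 = 8.69622 × 10^20 m³/s²
a = 926.2 Mm = 9.262 × 10^8 m
a³ = 7.94537 × 10^26 m³
T = 2π √(a³/GM) = 2π √((7.94537 × 10^26) / (8.69622 × 10^20)) = 2π × 955.855 s
T = 6005.81 s ≈ 1.668 hours

Final answer: 1.668 hours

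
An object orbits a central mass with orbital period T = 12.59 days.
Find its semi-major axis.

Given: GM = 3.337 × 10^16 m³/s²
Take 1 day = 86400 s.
T = 12.59 days = 1.08778 × 10^6 s
GM = 3.337 × 10^16 m³/s²
Kepler's third law: a³ = GM T² / (4π²)
T² = 1.18326 × 10^12 s²
a³ = (3.337 × 10^16) × (1.18326 × 10^12) / (4π²) = 1.00017 × 10^27 m³
a = (a³)^(1/3) = 1.00006 × 10^9 m ≈ 1 Gm

Final answer: 1 Gm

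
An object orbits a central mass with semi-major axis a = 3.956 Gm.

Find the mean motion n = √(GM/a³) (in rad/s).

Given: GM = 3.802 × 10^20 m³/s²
a = 3.956 Gm = 3.956 × 10^9 m
GM = 3.802 × 10^20 m³/s²
a³ = 6.19111 × 10^28 m³
GM/a³ = (3.802 × 10^20) / (6.19111 × 10^28) = 6.14106 × 10^-9 s⁻²
n = √(GM/a³) = 7.83649 × 10^-5 rad/s ≈ 7.836 × 10^-5 rad/s

Final answer: n = 7.836 × 10^-5 rad/s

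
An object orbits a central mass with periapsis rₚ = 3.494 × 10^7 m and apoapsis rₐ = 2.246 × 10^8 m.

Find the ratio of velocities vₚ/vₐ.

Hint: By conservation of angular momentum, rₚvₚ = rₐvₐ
rₚ = 3.494 × 10^7 m
rₐ = 2.246 × 10^8 m
rₚvₚ = rₐvₐ  ⇒  vₚ/vₐ = rₐ/rₚ
vₚ/vₐ = (2.246 × 10^8) / (3.494 × 10^7) = 6.42816

Final answer: vₚ/vₐ = 6.428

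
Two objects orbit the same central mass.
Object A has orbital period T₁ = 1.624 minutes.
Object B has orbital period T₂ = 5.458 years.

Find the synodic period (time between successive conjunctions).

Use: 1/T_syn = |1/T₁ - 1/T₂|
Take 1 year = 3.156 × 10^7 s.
T₁ = 1.624 minutes = 97.44 s
T₂ = 5.458 years = 1.72254 × 10^8 s
1/T₁ = 0.0102627 s⁻¹
1/T₂ = 5.80536 × 10^-9 s⁻¹
|1/T₁ − 1/T₂| = 0.0102627 s⁻¹
T_syn = 1 / |1/T₁ − 1/T₂| = 97.4401 s ≈ 1.624 minutes

Final answer: T_syn = 1.624 minutes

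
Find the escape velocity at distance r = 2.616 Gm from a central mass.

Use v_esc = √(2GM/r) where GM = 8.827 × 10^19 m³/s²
r = 2.616 Gm = 2.616 × 10^9 m
GM = 8.827 × 10^19 m³/s²
2GM/r = 2 × (8.827 × 10^19) / (2.616 × 10^9) = 6.74847 × 10^10 m²/s²
v_esc = √(2GM/r) = 259778 m/s ≈ 259.8 km/s

Final answer: 259.8 km/s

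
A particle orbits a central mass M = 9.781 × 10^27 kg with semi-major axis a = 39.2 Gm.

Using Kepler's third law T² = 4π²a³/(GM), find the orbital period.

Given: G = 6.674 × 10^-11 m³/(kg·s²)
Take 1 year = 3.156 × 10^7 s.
M = 9.781 × 10^27 kg
GM = G × M = 6.674 × 10^-11 × 9.781 × 10^27 = 6.52784 × 10^17 m³/s²
a = 39.2 Gm = 3.92 × 10^10 m
a³ = 6.02363 × 10^31 m³
T = 2π √(a³/GM) = 2π √((6.02363 × 10^31) / (6.52784 × 10^17)) = 2π × 9.60604 × 10^6 s
T = 6.03565 × 10^7 s ≈ 1.912 years

Final answer: 1.912 years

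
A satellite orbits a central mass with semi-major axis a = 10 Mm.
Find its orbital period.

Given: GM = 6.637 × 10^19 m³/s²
a = 10 Mm = 1 × 10^7 m
GM = 6.637 × 10^19 m³/s²
a³ = 1 × 10^21 m³
T = 2π √(a³/GM) = 2π √((1 × 10^21) / (6.637 × 10^19)) = 2π × 3.88163 s
T = 24.389 s ≈ 24.39 seconds

Final answer: 24.39 seconds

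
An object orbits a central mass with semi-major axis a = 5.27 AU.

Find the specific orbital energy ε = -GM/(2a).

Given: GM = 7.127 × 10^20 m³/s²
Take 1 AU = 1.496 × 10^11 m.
a = 5.27 AU = 7.88392 × 10^11 m
GM = 7.127 × 10^20 m³/s²
2a = 1.57678 × 10^12 m
ε = −GM/(2a) = -4.51996 × 10^8 J/kg ≈ -452 MJ/kg

Final answer: -452 MJ/kg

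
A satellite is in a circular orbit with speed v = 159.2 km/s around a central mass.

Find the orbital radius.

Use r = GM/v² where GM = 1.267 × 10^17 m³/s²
v = 159.2 km/s = 159200 m/s
GM = 1.267 × 10^17 m³/s²
v² = 2.53446 × 10^10 m²/s²
r = GM/v² = (1.267 × 10^17) / (2.53446 × 10^10) = 4.99908 × 10^6 m ≈ 4.999 Mm

Final answer: 4.999 Mm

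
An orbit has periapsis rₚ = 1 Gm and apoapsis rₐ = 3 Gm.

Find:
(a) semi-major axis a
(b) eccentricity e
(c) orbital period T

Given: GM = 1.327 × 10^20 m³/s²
rₚ = 1 Gm = 1 × 10^9 m
rₐ = 3 Gm = 3 × 10^9 m
GM = 1.327 × 10^20 m³/s²
a = (rₚ + rₐ)/2 = 2 × 10^9 m
e = (rₐ − rₚ)/(rₐ + rₚ) = (2 × 10^9) / (4 × 10^9) = 0.5
(a) a = 2 × 10^9 m ≈ 2 Gm
(b) e = 0.5 ≈ 0.5
(c) a³ = 8 × 10^27 m³;  T = 2π √(a³/GM) = 2π × 7764.43 s = 48785.3 s ≈ 13.55 hours

Final answer:
(a) semi-major axis a = 2 Gm
(b) eccentricity e = 0.5
(c) orbital period T = 13.55 hours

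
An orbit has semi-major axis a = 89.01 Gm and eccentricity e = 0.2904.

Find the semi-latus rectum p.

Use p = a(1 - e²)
a = 89.01 Gm = 8.901 × 10^10 m
e = 0.2904,  e² = 0.0843322,  1 − e² = 0.915668
p = a(1 − e²) = 8.901 × 10^10 m × 0.915668 = 8.15036 × 10^10 m ≈ 81.5 Gm

Final answer: p = 81.5 Gm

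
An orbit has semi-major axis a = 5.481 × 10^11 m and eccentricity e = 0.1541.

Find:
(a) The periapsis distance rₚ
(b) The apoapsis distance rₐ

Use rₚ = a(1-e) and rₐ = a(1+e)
a = 5.481 × 10^11 m
e = 0.1541:  1 − e = 0.8459,  1 + e = 1.1541
(a) rₚ = a(1 − e) = 5.481 × 10^11 m × 0.8459 = 4.63638 × 10^11 m ≈ 4.636 × 10^11 m
(b) rₐ = a(1 + e) = 5.481 × 10^11 m × 1.1541 = 6.32562 × 10^11 m ≈ 6.326 × 10^11 m

Final answer:
(a) rₚ = 4.636 × 10^11 m
(b) rₐ = 6.326 × 10^11 m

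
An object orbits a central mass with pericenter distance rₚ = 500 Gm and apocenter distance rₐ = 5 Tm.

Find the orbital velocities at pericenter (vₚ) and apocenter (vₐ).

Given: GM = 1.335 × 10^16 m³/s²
rₚ = 500 Gm = 5 × 10^11 m
rₐ = 5 Tm = 5 × 10^12 m
GM = 1.335 × 10^16 m³/s²
a = (rₚ + rₐ)/2 = 2.75 × 10^12 m
Vis-viva: v² = GM (2/r − 1/a)
vₚ² = 1.335 × 10^16 × (4 × 10^-12 − 3.63636 × 10^-13) = 48545.5 m²/s²
vₚ = 220.33 m/s ≈ 220.3 m/s
vₐ² = 1.335 × 10^16 × (4 × 10^-13 − 3.63636 × 10^-13) = 485.455 m²/s²
vₐ = 22.033 m/s ≈ 22.03 m/s

Final answer: vₚ = 220.3 m/s, vₐ = 22.03 m/s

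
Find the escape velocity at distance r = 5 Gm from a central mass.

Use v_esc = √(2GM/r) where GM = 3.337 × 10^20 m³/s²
r = 5 Gm = 5 × 10^9 m
GM = 3.337 × 10^20 m³/s²
2GM/r = 2 × (3.337 × 10^20) / (5 × 10^9) = 1.3348 × 10^11 m²/s²
v_esc = √(2GM/r) = 365349 m/s ≈ 365.3 km/s

Final answer: 365.3 km/s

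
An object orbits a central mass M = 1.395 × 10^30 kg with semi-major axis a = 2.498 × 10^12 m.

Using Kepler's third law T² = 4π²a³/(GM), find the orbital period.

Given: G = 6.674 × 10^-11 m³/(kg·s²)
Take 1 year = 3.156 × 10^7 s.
M = 1.395 × 10^30 kg
GM = G × M = 6.674 × 10^-11 × 1.395 × 10^30 = 9.31023 × 10^19 m³/s²
a = 2.498 × 10^12 m
a³ = 1.55875 × 10^37 m³
T = 2π √(a³/GM) = 2π √((1.55875 × 10^37) / (9.31023 × 10^19)) = 2π × 4.09174 × 10^8 s
T = 2.57092 × 10^9 s ≈ 81.46 years

Final answer: 81.46 years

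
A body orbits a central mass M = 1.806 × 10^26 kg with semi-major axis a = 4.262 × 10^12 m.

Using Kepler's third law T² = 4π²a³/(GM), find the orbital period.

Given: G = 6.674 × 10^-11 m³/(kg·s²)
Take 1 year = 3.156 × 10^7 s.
M = 1.806 × 10^26 kg
GM = G × M = 6.674 × 10^-11 × 1.806 × 10^26 = 1.20532 × 10^16 m³/s²
a = 4.262 × 10^12 m
a³ = 7.74177 × 10^37 m³
T = 2π √(a³/GM) = 2π √((7.74177 × 10^37) / (1.20532 × 10^16)) = 2π × 8.01435 × 10^10 s
T = 5.03556 × 10^11 s ≈ 1.596 × 10^4 years

Final answer: 1.596 × 10^4 years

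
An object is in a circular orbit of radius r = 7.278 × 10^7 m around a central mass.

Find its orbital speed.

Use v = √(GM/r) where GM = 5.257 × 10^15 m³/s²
r = 7.278 × 10^7 m
GM = 5.257 × 10^15 m³/s²
GM/r = (5.257 × 10^15) / (7.278 × 10^7) = 7.22314 × 10^7 m²/s²
v = √(GM/r) = 8498.9 m/s ≈ 8.499 km/s

Final answer: 8.499 km/s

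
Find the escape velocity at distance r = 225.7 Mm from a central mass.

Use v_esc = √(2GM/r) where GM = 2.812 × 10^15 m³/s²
r = 225.7 Mm = 2.257 × 10^8 m
GM = 2.812 × 10^15 m³/s²
2GM/r = 2 × (2.812 × 10^15) / (2.257 × 10^8) = 2.4918 × 10^7 m²/s²
v_esc = √(2GM/r) = 4991.8 m/s ≈ 4.992 km/s

Final answer: 4.992 km/s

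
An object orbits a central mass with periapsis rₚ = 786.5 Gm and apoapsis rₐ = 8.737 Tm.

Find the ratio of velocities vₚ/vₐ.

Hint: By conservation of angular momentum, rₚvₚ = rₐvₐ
rₚ = 786.5 Gm = 7.865 × 10^11 m
rₐ = 8.737 Tm = 8.737 × 10^12 m
rₚvₚ = rₐvₐ  ⇒  vₚ/vₐ = rₐ/rₚ
vₚ/vₐ = (8.737 × 10^12) / (7.865 × 10^11) = 11.1087

Final answer: vₚ/vₐ = 11.11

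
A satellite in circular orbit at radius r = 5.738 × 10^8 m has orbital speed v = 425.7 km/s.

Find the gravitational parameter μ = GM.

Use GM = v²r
r = 5.738 × 10^8 m
v = 425.7 km/s = 425700 m/s
v² = 1.8122 × 10^11 m²/s²
GM = v²r = 1.8122 × 10^11 × 5.738 × 10^8 = 1.03984 × 10^20 m³/s²
GM ≈ 1.04 × 10^20 m³/s²

Final answer: GM = 1.04 × 10^20 m³/s²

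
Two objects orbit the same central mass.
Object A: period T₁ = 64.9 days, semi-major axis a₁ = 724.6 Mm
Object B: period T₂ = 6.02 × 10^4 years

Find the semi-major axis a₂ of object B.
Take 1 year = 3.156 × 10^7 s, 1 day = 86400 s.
T₁ = 64.9 days = 5.60736 × 10^6 s
T₂ = 6.02 × 10^4 years = 1.89991 × 10^12 s
a₁ = 724.6 Mm = 7.246 × 10^8 m
Kepler's third law: (T₂/T₁)² = (a₂/a₁)³  ⇒  a₂ = a₁ (T₂/T₁)^(2/3)
T₂/T₁ = 338825
(T₂/T₁)^(2/3) = 4860.15
a₂ = 7.246 × 10^8 m × 4860.15 = 3.52167 × 10^12 m ≈ 3.522 Tm

Final answer: a₂ = 3.522 Tm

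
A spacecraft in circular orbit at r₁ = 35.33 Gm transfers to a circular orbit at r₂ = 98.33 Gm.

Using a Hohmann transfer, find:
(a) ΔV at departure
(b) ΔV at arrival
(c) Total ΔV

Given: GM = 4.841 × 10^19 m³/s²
r₁ = 35.33 Gm = 3.533 × 10^10 m
r₂ = 98.33 Gm = 9.833 × 10^10 m
GM = 4.841 × 10^19 m³/s²
Transfer ellipse: a_t = (r₁ + r₂)/2 = 6.683 × 10^10 m
Circular speed at r₁: v₁ = √(GM/r₁) = 37016.5 m/s
Transfer speed at r₁ (periapsis): v₁ₜ = √(GM(2/r₁ − 1/a_t)) = 44900.7 m/s
(a) ΔV₁ = v₁ₜ − v₁ = 7884.16 m/s ≈ 7.884 km/s
Circular speed at r₂: v₂ = √(GM/r₂) = 22188.3 m/s
Transfer speed at r₂ (apoapsis): v₂ₜ = √(GM(2/r₂ − 1/a_t)) = 16132.8 m/s
(b) ΔV₂ = v₂ − v₂ₜ = 6055.49 m/s ≈ 6.055 km/s
(c) ΔV_total = ΔV₁ + ΔV₂ = 13939.7 m/s ≈ 13.94 km/s

Final answer:
(a) ΔV₁ = 7.884 km/s
(b) ΔV₂ = 6.055 km/s
(c) ΔV_total = 13.94 km/s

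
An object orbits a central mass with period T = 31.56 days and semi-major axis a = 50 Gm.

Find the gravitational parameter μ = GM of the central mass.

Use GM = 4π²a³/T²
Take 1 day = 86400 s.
T = 31.56 days = 2.72678 × 10^6 s
a = 50 Gm = 5 × 10^10 m
a³ = 1.25 × 10^32 m³
T² = 7.43535 × 10^12 s²
GM = 4π² × (1.25 × 10^32) / (7.43535 × 10^12) = 6.63695 × 10^20 m³/s²
GM ≈ 6.637 × 10^20 m³/s²

Final answer: GM = 6.637 × 10^20 m³/s²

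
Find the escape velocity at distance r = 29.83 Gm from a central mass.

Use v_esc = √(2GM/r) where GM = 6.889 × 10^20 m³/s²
r = 29.83 Gm = 2.983 × 10^10 m
GM = 6.889 × 10^20 m³/s²
2GM/r = 2 × (6.889 × 10^20) / (2.983 × 10^10) = 4.61884 × 10^10 m²/s²
v_esc = √(2GM/r) = 214915 m/s ≈ 214.9 km/s

Final answer: 214.9 km/s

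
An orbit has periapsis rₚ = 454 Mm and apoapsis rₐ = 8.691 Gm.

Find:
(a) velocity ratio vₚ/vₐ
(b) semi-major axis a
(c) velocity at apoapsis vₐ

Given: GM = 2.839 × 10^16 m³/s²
rₚ = 454 Mm = 4.54 × 10^8 m
rₐ = 8.691 Gm = 8.691 × 10^9 m
GM = 2.839 × 10^16 m³/s²
a = (rₚ + rₐ)/2 = 4.5725 × 10^9 m
e = (rₐ − rₚ)/(rₐ + rₚ) = (8.237 × 10^9) / (9.145 × 10^9) = 0.900711
(a) vₚ/vₐ = rₐ/rₚ (angular momentum) = (8.691 × 10^9) / (4.54 × 10^8) = 19.1432 ≈ 19.14
(b) a = 4.5725 × 10^9 m ≈ 4.572 Gm
(c) vₐ² = GM (2/rₐ − 1/a) = 2.839 × 10^16 × (2.30123 × 10^-10 − 2.18699 × 10^-10) = 324338 m²/s²;  vₐ = 569.507 m/s ≈ 569.5 m/s

Final answer:
(a) velocity ratio vₚ/vₐ = 19.14
(b) semi-major axis a = 4.572 Gm
(c) velocity at apoapsis vₐ = 569.5 m/s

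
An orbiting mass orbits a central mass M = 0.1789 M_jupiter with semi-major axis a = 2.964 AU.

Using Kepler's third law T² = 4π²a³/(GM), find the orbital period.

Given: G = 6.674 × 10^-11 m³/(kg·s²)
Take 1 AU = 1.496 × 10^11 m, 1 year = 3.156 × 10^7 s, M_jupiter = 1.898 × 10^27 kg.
M = 0.1789 M_jupiter = 3.39552 × 10^26 kg
GM = G × M = 6.674 × 10^-11 × 3.39552 × 10^26 = 2.26617 × 10^16 m³/s²
a = 2.964 AU = 4.43414 × 10^11 m
a³ = 8.71825 × 10^34 m³
T = 2π √(a³/GM) = 2π √((8.71825 × 10^34) / (2.26617 × 10^16)) = 2π × 1.96141 × 10^9 s
T = 1.23239 × 10^10 s ≈ 390.5 years

Final answer: 390.5 years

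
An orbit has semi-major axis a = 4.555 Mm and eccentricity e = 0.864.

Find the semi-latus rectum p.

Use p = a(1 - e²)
a = 4.555 Mm = 4.555 × 10^6 m
e = 0.864,  e² = 0.746496,  1 − e² = 0.253504
p = a(1 − e²) = 4.555 × 10^6 m × 0.253504 = 1.15471 × 10^6 m ≈ 1.155 Mm

Final answer: p = 1.155 Mm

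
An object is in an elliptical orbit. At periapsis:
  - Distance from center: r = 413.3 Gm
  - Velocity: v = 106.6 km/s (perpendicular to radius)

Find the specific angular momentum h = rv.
r = 413.3 Gm = 4.133 × 10^11 m
v = 106.6 km/s = 106600 m/s
h = rv = 4.133 × 10^11 × 106600 = 4.40578 × 10^16 m²/s ≈ 4.406 × 10^16 m²/s

Final answer: h = 4.406 × 10^16 m²/s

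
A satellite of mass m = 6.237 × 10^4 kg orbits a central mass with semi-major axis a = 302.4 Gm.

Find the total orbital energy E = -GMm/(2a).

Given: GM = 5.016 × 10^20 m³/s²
a = 302.4 Gm = 3.024 × 10^11 m
GM = 5.016 × 10^20 m³/s²
2a = 6.048 × 10^11 m
GMm = 5.016 × 10^20 × 62370 = 3.12848 × 10^25 m³·kg/s²
E = −GMm/(2a) = -5.17275 × 10^13 J ≈ -51.73 TJ

Final answer: -51.73 TJ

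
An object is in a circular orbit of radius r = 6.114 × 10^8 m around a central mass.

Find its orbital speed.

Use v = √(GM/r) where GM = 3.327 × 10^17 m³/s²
r = 6.114 × 10^8 m
GM = 3.327 × 10^17 m³/s²
GM/r = (3.327 × 10^17) / (6.114 × 10^8) = 5.44161 × 10^8 m²/s²
v = √(GM/r) = 23327.3 m/s ≈ 23.33 km/s

Final answer: 23.33 km/s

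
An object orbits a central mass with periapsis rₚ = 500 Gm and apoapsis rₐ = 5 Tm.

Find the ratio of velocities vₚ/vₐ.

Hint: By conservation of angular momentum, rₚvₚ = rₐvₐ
rₚ = 500 Gm = 5 × 10^11 m
rₐ = 5 Tm = 5 × 10^12 m
rₚvₚ = rₐvₐ  ⇒  vₚ/vₐ = rₐ/rₚ
vₚ/vₐ = (5 × 10^12) / (5 × 10^11) = 10

Final answer: vₚ/vₐ = 10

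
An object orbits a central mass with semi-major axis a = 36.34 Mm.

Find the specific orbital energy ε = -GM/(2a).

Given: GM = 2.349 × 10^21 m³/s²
a = 36.34 Mm = 3.634 × 10^7 m
GM = 2.349 × 10^21 m³/s²
2a = 7.268 × 10^7 m
ε = −GM/(2a) = -3.23198 × 10^13 J/kg ≈ -3.232 × 10^4 GJ/kg

Final answer: -3.232 × 10^4 GJ/kg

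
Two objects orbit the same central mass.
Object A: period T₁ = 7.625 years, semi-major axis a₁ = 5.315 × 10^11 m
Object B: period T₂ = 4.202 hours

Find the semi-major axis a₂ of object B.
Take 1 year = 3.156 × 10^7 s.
T₁ = 7.625 years = 2.40645 × 10^8 s
T₂ = 4.202 hours = 15127.2 s
a₁ = 5.315 × 10^11 m
Kepler's third law: (T₂/T₁)² = (a₂/a₁)³  ⇒  a₂ = a₁ (T₂/T₁)^(2/3)
T₂/T₁ = 6.28611 × 10^-5
(T₂/T₁)^(2/3) = 0.00158096
a₂ = 5.315 × 10^11 m × 0.00158096 = 8.40281 × 10^8 m ≈ 8.403 × 10^8 m

Final answer: a₂ = 8.403 × 10^8 m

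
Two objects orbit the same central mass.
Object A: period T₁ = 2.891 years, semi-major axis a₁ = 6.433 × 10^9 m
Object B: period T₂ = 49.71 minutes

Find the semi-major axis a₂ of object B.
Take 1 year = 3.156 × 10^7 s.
T₁ = 2.891 years = 9.124 × 10^7 s
T₂ = 49.71 minutes = 2982.6 s
a₁ = 6.433 × 10^9 m
Kepler's third law: (T₂/T₁)² = (a₂/a₁)³  ⇒  a₂ = a₁ (T₂/T₁)^(2/3)
T₂/T₁ = 3.26896 × 10^-5
(T₂/T₁)^(2/3) = 0.00102237
a₂ = 6.433 × 10^9 m × 0.00102237 = 6.57688 × 10^6 m ≈ 6.577 × 10^6 m

Final answer: a₂ = 6.577 × 10^6 m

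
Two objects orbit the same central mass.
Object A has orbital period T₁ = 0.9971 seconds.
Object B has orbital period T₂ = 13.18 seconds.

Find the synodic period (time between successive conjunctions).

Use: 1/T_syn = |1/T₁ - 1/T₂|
T₁ = 0.9971 seconds
T₂ = 13.18 seconds
1/T₁ = 1.00291 s⁻¹
1/T₂ = 0.0758725 s⁻¹
|1/T₁ − 1/T₂| = 0.927036 s⁻¹
T_syn = 1 / |1/T₁ − 1/T₂| = 1.07871 s ≈ 1.079 seconds

Final answer: T_syn = 1.079 seconds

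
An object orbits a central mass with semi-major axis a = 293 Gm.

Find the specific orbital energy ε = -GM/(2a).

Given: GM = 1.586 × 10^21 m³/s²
a = 293 Gm = 2.93 × 10^11 m
GM = 1.586 × 10^21 m³/s²
2a = 5.86 × 10^11 m
ε = −GM/(2a) = -2.70648 × 10^9 J/kg ≈ -2.706 GJ/kg

Final answer: -2.706 GJ/kg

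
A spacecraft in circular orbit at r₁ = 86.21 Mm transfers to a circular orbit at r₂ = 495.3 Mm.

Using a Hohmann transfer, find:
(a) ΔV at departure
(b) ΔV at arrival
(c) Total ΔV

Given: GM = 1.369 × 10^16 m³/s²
r₁ = 86.21 Mm = 8.621 × 10^7 m
r₂ = 495.3 Mm = 4.953 × 10^8 m
GM = 1.369 × 10^16 m³/s²
Transfer ellipse: a_t = (r₁ + r₂)/2 = 2.90755 × 10^8 m
Circular speed at r₁: v₁ = √(GM/r₁) = 12601.5 m/s
Transfer speed at r₁ (periapsis): v₁ₜ = √(GM(2/r₁ − 1/a_t)) = 16447.3 m/s
(a) ΔV₁ = v₁ₜ − v₁ = 3845.74 m/s ≈ 3.846 km/s
Circular speed at r₂: v₂ = √(GM/r₂) = 5257.36 m/s
Transfer speed at r₂ (apoapsis): v₂ₜ = √(GM(2/r₂ − 1/a_t)) = 2862.75 m/s
(b) ΔV₂ = v₂ − v₂ₜ = 2394.61 m/s ≈ 2.395 km/s
(c) ΔV_total = ΔV₁ + ΔV₂ = 6240.35 m/s ≈ 6.24 km/s

Final answer:
(a) ΔV₁ = 3.846 km/s
(b) ΔV₂ = 2.395 km/s
(c) ΔV_total = 6.24 km/s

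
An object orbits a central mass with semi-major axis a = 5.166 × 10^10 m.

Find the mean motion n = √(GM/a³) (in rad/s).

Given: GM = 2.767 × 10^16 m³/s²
a = 5.166 × 10^10 m
GM = 2.767 × 10^16 m³/s²
a³ = 1.37868 × 10^32 m³
GM/a³ = (2.767 × 10^16) / (1.37868 × 10^32) = 2.00699 × 10^-16 s⁻²
n = √(GM/a³) = 1.41668 × 10^-8 rad/s ≈ 1.417 × 10^-8 rad/s

Final answer: n = 1.417 × 10^-8 rad/s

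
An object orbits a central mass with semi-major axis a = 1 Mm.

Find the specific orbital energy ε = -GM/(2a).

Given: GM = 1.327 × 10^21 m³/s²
a = 1 Mm = 1 × 10^6 m
GM = 1.327 × 10^21 m³/s²
2a = 2 × 10^6 m
ε = −GM/(2a) = -6.635 × 10^14 J/kg ≈ -6.635 × 10^5 GJ/kg

Final answer: -6.635 × 10^5 GJ/kg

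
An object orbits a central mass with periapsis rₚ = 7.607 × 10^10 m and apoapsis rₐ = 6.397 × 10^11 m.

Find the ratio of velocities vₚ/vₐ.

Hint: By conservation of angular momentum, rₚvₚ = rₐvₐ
rₚ = 7.607 × 10^10 m
rₐ = 6.397 × 10^11 m
rₚvₚ = rₐvₐ  ⇒  vₚ/vₐ = rₐ/rₚ
vₚ/vₐ = (6.397 × 10^11) / (7.607 × 10^10) = 8.40936

Final answer: vₚ/vₐ = 8.409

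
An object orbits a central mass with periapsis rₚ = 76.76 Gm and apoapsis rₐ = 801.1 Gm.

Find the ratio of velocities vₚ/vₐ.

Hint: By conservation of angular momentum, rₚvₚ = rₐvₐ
rₚ = 76.76 Gm = 7.676 × 10^10 m
rₐ = 801.1 Gm = 8.011 × 10^11 m
rₚvₚ = rₐvₐ  ⇒  vₚ/vₐ = rₐ/rₚ
vₚ/vₐ = (8.011 × 10^11) / (7.676 × 10^10) = 10.4364

Final answer: vₚ/vₐ = 10.44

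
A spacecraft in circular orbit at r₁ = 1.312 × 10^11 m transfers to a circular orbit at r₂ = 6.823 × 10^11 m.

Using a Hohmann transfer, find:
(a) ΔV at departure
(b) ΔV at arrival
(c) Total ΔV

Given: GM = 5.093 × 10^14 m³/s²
r₁ = 1.312 × 10^11 m
r₂ = 6.823 × 10^11 m
GM = 5.093 × 10^14 m³/s²
Transfer ellipse: a_t = (r₁ + r₂)/2 = 4.0675 × 10^11 m
Circular speed at r₁: v₁ = √(GM/r₁) = 62.3046 m/s
Transfer speed at r₁ (periapsis): v₁ₜ = √(GM(2/r₁ − 1/a_t)) = 80.6945 m/s
(a) ΔV₁ = v₁ₜ − v₁ = 18.3899 m/s ≈ 18.39 m/s
Circular speed at r₂: v₂ = √(GM/r₂) = 27.3212 m/s
Transfer speed at r₂ (apoapsis): v₂ₜ = √(GM(2/r₂ − 1/a_t)) = 15.5168 m/s
(b) ΔV₂ = v₂ − v₂ₜ = 11.8044 m/s ≈ 11.8 m/s
(c) ΔV_total = ΔV₁ + ΔV₂ = 30.1943 m/s ≈ 30.19 m/s

Final answer:
(a) ΔV₁ = 18.39 m/s
(b) ΔV₂ = 11.8 m/s
(c) ΔV_total = 30.19 m/s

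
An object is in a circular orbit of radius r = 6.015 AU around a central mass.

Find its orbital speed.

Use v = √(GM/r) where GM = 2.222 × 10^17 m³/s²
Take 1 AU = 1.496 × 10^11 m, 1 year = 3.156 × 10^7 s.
r = 6.015 AU = 8.99844 × 10^11 m
GM = 2.222 × 10^17 m³/s²
GM/r = (2.222 × 10^17) / (8.99844 × 10^11) = 246932 m²/s²
v = √(GM/r) = 496.922 m/s ≈ 0.1048 AU/year

Final answer: 0.1048 AU/year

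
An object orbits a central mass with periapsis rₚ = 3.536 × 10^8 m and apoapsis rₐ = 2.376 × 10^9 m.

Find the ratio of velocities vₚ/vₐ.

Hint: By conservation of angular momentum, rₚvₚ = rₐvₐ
rₚ = 3.536 × 10^8 m
rₐ = 2.376 × 10^9 m
rₚvₚ = rₐvₐ  ⇒  vₚ/vₐ = rₐ/rₚ
vₚ/vₐ = (2.376 × 10^9) / (3.536 × 10^8) = 6.71946

Final answer: vₚ/vₐ = 6.719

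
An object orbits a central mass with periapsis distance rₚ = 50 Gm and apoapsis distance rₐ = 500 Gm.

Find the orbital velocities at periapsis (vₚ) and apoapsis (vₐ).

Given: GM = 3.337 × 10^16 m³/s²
rₚ = 50 Gm = 5 × 10^10 m
rₐ = 500 Gm = 5 × 10^11 m
GM = 3.337 × 10^16 m³/s²
a = (rₚ + rₐ)/2 = 2.75 × 10^11 m
Vis-viva: v² = GM (2/r − 1/a)
vₚ² = 3.337 × 10^16 × (4 × 10^-11 − 3.63636 × 10^-12) = 1.21345 × 10^6 m²/s²
vₚ = 1101.57 m/s ≈ 1.102 km/s
vₐ² = 3.337 × 10^16 × (4 × 10^-12 − 3.63636 × 10^-12) = 12134.5 m²/s²
vₐ = 110.157 m/s ≈ 110.2 m/s

Final answer: vₚ = 1.102 km/s, vₐ = 110.2 m/s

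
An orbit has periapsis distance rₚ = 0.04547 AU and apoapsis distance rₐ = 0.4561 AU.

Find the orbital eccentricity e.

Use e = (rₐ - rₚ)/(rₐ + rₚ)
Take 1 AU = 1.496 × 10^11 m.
rₚ = 0.04547 AU = 6.80231 × 10^9 m
rₐ = 0.4561 AU = 6.82326 × 10^10 m
rₐ − rₚ = 6.14302 × 10^10 m
rₐ + rₚ = 7.50349 × 10^10 m
e = (rₐ − rₚ)/(rₐ + rₚ) = 0.818689

Final answer: e = 0.8187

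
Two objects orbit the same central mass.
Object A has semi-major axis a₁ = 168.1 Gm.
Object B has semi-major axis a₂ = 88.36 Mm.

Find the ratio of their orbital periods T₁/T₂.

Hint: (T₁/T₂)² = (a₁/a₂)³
a₁ = 168.1 Gm = 1.681 × 10^11 m
a₂ = 88.36 Mm = 8.836 × 10^7 m
a₁/a₂ = 1902.44
T₁/T₂ = (a₁/a₂)^(3/2) = (1902.44)^1.5 = 82979

Final answer: T₁/T₂ = 8.298 × 10^4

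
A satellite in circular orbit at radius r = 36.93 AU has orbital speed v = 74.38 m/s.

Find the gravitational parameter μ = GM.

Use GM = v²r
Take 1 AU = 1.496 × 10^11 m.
r = 36.93 AU = 5.52473 × 10^12 m
v = 74.38 m/s
v² = 5532.38 m²/s²
GM = v²r = 5532.38 × 5.52473 × 10^12 = 3.05649 × 10^16 m³/s²
GM ≈ 3.056 × 10^16 m³/s²

Final answer: GM = 3.056 × 10^16 m³/s²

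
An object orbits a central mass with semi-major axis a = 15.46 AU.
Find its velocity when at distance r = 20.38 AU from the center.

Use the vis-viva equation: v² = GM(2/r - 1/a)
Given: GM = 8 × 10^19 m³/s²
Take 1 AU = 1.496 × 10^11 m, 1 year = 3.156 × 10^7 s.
a = 15.46 AU = 2.31282 × 10^12 m
r = 20.38 AU = 3.04885 × 10^12 m
GM = 8 × 10^19 m³/s²
2/r − 1/a = 6.55985 × 10^-13 − 4.32373 × 10^-13 = 2.23612 × 10^-13 m⁻¹
v² = GM (2/r − 1/a) = 1.7889 × 10^7 m²/s²
v = 4229.54 m/s ≈ 0.8923 AU/year

Final answer: 0.8923 AU/year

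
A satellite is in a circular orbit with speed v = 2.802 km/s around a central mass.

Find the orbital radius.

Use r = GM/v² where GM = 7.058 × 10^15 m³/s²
v = 2.802 km/s = 2802 m/s
GM = 7.058 × 10^15 m³/s²
v² = 7.8512 × 10^6 m²/s²
r = GM/v² = (7.058 × 10^15) / (7.8512 × 10^6) = 8.9897 × 10^8 m ≈ 899 Mm

Final answer: 899 Mm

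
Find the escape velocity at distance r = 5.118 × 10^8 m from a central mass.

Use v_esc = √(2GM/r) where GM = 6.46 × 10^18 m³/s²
r = 5.118 × 10^8 m
GM = 6.46 × 10^18 m³/s²
2GM/r = 2 × (6.46 × 10^18) / (5.118 × 10^8) = 2.52442 × 10^10 m²/s²
v_esc = √(2GM/r) = 158884 m/s ≈ 158.9 km/s

Final answer: 158.9 km/s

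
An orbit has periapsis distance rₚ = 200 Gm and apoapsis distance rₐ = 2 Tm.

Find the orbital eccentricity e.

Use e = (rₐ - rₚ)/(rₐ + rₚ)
rₚ = 200 Gm = 2 × 10^11 m
rₐ = 2 Tm = 2 × 10^12 m
rₐ − rₚ = 1.8 × 10^12 m
rₐ + rₚ = 2.2 × 10^12 m
e = (rₐ − rₚ)/(rₐ + rₚ) = 0.818182

Final answer: e = 0.8182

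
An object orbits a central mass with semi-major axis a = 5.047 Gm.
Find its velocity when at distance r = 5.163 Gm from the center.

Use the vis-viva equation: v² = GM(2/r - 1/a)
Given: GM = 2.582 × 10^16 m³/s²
a = 5.047 Gm = 5.047 × 10^9 m
r = 5.163 Gm = 5.163 × 10^9 m
GM = 2.582 × 10^16 m³/s²
2/r − 1/a = 3.87372 × 10^-10 − 1.98138 × 10^-10 = 1.89234 × 10^-10 m⁻¹
v² = GM (2/r − 1/a) = 4.88603 × 10^6 m²/s²
v = 2210.44 m/s ≈ 2.21 km/s

Final answer: 2.21 km/s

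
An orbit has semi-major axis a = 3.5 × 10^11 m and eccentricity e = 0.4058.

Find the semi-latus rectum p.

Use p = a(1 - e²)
a = 3.5 × 10^11 m
e = 0.4058,  e² = 0.164674,  1 − e² = 0.835326
p = a(1 − e²) = 3.5 × 10^11 m × 0.835326 = 2.92364 × 10^11 m ≈ 2.924 × 10^11 m

Final answer: p = 2.924 × 10^11 m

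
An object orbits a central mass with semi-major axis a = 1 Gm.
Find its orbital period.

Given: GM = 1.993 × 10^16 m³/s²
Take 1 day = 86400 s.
a = 1 Gm = 1 × 10^9 m
GM = 1.993 × 10^16 m³/s²
a³ = 1 × 10^27 m³
T = 2π √(a³/GM) = 2π √((1 × 10^27) / (1.993 × 10^16)) = 2π × 223999 s
T = 1.40743 × 10^6 s ≈ 16.29 days

Final answer: 16.29 days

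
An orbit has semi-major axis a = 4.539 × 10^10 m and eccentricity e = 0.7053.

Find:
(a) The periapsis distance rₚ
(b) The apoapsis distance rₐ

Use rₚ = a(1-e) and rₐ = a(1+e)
a = 4.539 × 10^10 m
e = 0.7053:  1 − e = 0.2947,  1 + e = 1.7053
(a) rₚ = a(1 − e) = 4.539 × 10^10 m × 0.2947 = 1.33764 × 10^10 m ≈ 1.338 × 10^10 m
(b) rₐ = a(1 + e) = 4.539 × 10^10 m × 1.7053 = 7.74036 × 10^10 m ≈ 7.74 × 10^10 m

Final answer:
(a) rₚ = 1.338 × 10^10 m
(b) rₐ = 7.74 × 10^10 m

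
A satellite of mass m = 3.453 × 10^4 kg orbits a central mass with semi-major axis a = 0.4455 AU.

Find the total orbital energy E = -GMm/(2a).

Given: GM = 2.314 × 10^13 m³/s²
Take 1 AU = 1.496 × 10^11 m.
a = 0.4455 AU = 6.66468 × 10^10 m
GM = 2.314 × 10^13 m³/s²
2a = 1.33294 × 10^11 m
GMm = 2.314 × 10^13 × 34530 = 7.99024 × 10^17 m³·kg/s²
E = −GMm/(2a) = -5.99447 × 10^6 J ≈ -5.994 MJ

Final answer: -5.994 MJ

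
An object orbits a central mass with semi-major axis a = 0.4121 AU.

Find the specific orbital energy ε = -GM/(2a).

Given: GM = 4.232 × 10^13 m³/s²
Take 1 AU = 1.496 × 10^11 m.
a = 0.4121 AU = 6.16502 × 10^10 m
GM = 4.232 × 10^13 m³/s²
2a = 1.233 × 10^11 m
ε = −GM/(2a) = -343.227 J/kg ≈ -343.2 J/kg

Final answer: -343.2 J/kg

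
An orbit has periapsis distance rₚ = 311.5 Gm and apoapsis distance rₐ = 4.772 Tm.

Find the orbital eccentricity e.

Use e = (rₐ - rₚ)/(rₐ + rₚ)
rₚ = 311.5 Gm = 3.115 × 10^11 m
rₐ = 4.772 Tm = 4.772 × 10^12 m
rₐ − rₚ = 4.4605 × 10^12 m
rₐ + rₚ = 5.0835 × 10^12 m
e = (rₐ − rₚ)/(rₐ + rₚ) = 0.877447

Final answer: e = 0.8774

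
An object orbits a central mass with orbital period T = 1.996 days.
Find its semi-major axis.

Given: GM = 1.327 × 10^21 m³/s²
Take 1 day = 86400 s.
T = 1.996 days = 172454 s
GM = 1.327 × 10^21 m³/s²
Kepler's third law: a³ = GM T² / (4π²)
T² = 2.97405 × 10^10 s²
a³ = (1.327 × 10^21) × (2.97405 × 10^10) / (4π²) = 9.99677 × 10^29 m³
a = (a³)^(1/3) = 9.99892 × 10^9 m ≈ 9.999 Gm

Final answer: 9.999 Gm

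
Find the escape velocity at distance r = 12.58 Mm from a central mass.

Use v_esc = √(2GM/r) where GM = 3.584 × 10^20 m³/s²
r = 12.58 Mm = 1.258 × 10^7 m
GM = 3.584 × 10^20 m³/s²
2GM/r = 2 × (3.584 × 10^20) / (1.258 × 10^7) = 5.69793 × 10^13 m²/s²
v_esc = √(2GM/r) = 7.54847 × 10^6 m/s ≈ 7548 km/s

Final answer: 7548 km/s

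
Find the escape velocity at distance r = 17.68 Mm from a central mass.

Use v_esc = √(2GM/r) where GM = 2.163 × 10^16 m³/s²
r = 17.68 Mm = 1.768 × 10^7 m
GM = 2.163 × 10^16 m³/s²
2GM/r = 2 × (2.163 × 10^16) / (1.768 × 10^7) = 2.44683 × 10^9 m²/s²
v_esc = √(2GM/r) = 49465.5 m/s ≈ 49.47 km/s

Final answer: 49.47 km/s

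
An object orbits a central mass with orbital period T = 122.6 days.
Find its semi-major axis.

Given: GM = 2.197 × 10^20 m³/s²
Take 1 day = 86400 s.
T = 122.6 days = 1.05926 × 10^7 s
GM = 2.197 × 10^20 m³/s²
Kepler's third law: a³ = GM T² / (4π²)
T² = 1.12204 × 10^14 s²
a³ = (2.197 × 10^20) × (1.12204 × 10^14) / (4π²) = 6.24423 × 10^32 m³
a = (a³)^(1/3) = 8.54725 × 10^10 m ≈ 8.547 × 10^10 m

Final answer: 8.547 × 10^10 m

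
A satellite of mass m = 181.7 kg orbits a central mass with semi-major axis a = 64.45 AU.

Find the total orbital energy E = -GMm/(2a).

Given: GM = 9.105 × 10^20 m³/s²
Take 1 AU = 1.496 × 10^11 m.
a = 64.45 AU = 9.64172 × 10^12 m
GM = 9.105 × 10^20 m³/s²
2a = 1.92834 × 10^13 m
GMm = 9.105 × 10^20 × 181.7 = 1.65438 × 10^23 m³·kg/s²
E = −GMm/(2a) = -8.57927 × 10^9 J ≈ -8.579 GJ

Final answer: -8.579 GJ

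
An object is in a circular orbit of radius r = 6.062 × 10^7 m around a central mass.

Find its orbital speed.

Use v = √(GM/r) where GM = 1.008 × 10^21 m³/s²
r = 6.062 × 10^7 m
GM = 1.008 × 10^21 m³/s²
GM/r = (1.008 × 10^21) / (6.062 × 10^7) = 1.66282 × 10^13 m²/s²
v = √(GM/r) = 4.07777 × 10^6 m/s ≈ 4078 km/s

Final answer: 4078 km/s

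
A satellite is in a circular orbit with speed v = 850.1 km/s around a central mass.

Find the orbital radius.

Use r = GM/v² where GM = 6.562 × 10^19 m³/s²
v = 850.1 km/s = 850100 m/s
GM = 6.562 × 10^19 m³/s²
v² = 7.2267 × 10^11 m²/s²
r = GM/v² = (6.562 × 10^19) / (7.2267 × 10^11) = 9.08022 × 10^7 m ≈ 90.8 Mm

Final answer: 90.8 Mm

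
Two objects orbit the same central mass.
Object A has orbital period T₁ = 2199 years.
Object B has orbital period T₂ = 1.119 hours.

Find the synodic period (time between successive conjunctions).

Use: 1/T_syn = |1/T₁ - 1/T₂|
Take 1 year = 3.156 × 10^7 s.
T₁ = 2199 years = 6.94004 × 10^10 s
T₂ = 1.119 hours = 4028.4 s
1/T₁ = 1.44091 × 10^-11 s⁻¹
1/T₂ = 0.000248238 s⁻¹
|1/T₁ − 1/T₂| = 0.000248237 s⁻¹
T_syn = 1 / |1/T₁ − 1/T₂| = 4028.4 s ≈ 1.119 hours

Final answer: T_syn = 1.119 hours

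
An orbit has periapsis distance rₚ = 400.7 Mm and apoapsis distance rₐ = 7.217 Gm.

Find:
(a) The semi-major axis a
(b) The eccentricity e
rₚ = 400.7 Mm = 4.007 × 10^8 m
rₐ = 7.217 Gm = 7.217 × 10^9 m
(a) a = (rₚ + rₐ)/2 = 3.80885 × 10^9 m ≈ 3.809 Gm
(b) e = (rₐ − rₚ)/(rₐ + rₚ) = (6.8163 × 10^9) / (7.6177 × 10^9) = 0.894798

Final answer:
(a) a = 3.809 Gm
(b) e = 0.8948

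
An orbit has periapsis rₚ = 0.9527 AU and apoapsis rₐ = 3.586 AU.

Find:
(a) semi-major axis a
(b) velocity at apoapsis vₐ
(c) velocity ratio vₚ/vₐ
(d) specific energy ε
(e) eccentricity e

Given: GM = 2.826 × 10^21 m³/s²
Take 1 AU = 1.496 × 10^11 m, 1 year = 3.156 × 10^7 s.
rₚ = 0.9527 AU = 1.42524 × 10^11 m
rₐ = 3.586 AU = 5.36466 × 10^11 m
GM = 2.826 × 10^21 m³/s²
a = (rₚ + rₐ)/2 = 3.39495 × 10^11 m
e = (rₐ − rₚ)/(rₐ + rₚ) = (3.93942 × 10^11) / (6.7899 × 10^11) = 0.580188
(a) a = 3.39495 × 10^11 m ≈ 2.269 AU
(b) vₐ² = GM (2/rₐ − 1/a) = 2.826 × 10^21 × (3.7281 × 10^-12 − 2.94555 × 10^-12) = 2.21149 × 10^9 m²/s²;  vₐ = 47026.5 m/s ≈ 9.921 AU/year
(c) vₚ/vₐ = rₐ/rₚ (angular momentum) = (5.36466 × 10^11) / (1.42524 × 10^11) = 3.76404 ≈ 3.764
(d) 2a = 6.7899 × 10^11 m;  ε = −GM/(2a) = -4.16207 × 10^9 J/kg ≈ -4.162 GJ/kg
(e) e = 0.580188 ≈ 0.5802

Final answer:
(a) semi-major axis a = 2.269 AU
(b) velocity at apoapsis vₐ = 9.921 AU/year
(c) velocity ratio vₚ/vₐ = 3.764
(d) specific energy ε = -4.162 GJ/kg
(e) eccentricity e = 0.5802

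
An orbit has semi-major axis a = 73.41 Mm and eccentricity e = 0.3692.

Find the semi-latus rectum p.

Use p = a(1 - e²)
a = 73.41 Mm = 7.341 × 10^7 m
e = 0.3692,  e² = 0.136309,  1 − e² = 0.863691
p = a(1 − e²) = 7.341 × 10^7 m × 0.863691 = 6.34036 × 10^7 m ≈ 63.4 Mm

Final answer: p = 63.4 Mm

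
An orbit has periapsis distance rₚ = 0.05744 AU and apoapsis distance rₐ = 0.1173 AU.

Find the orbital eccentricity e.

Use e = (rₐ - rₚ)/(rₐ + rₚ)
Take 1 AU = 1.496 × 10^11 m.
rₚ = 0.05744 AU = 8.59302 × 10^9 m
rₐ = 0.1173 AU = 1.75481 × 10^10 m
rₐ − rₚ = 8.95506 × 10^9 m
rₐ + rₚ = 2.61411 × 10^10 m
e = (rₐ − rₚ)/(rₐ + rₚ) = 0.342566

Final answer: e = 0.3426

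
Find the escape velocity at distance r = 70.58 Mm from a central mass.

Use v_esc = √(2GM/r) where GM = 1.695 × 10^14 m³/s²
r = 70.58 Mm = 7.058 × 10^7 m
GM = 1.695 × 10^14 m³/s²
2GM/r = 2 × (1.695 × 10^14) / (7.058 × 10^7) = 4.80306 × 10^6 m²/s²
v_esc = √(2GM/r) = 2191.59 m/s ≈ 2.192 km/s

Final answer: 2.192 km/s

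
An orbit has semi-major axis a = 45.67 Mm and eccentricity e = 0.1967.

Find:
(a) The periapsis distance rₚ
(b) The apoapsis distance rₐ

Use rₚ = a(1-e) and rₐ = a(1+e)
a = 45.67 Mm = 4.567 × 10^7 m
e = 0.1967:  1 − e = 0.8033,  1 + e = 1.1967
(a) rₚ = a(1 − e) = 4.567 × 10^7 m × 0.8033 = 3.66867 × 10^7 m ≈ 36.69 Mm
(b) rₐ = a(1 + e) = 4.567 × 10^7 m × 1.1967 = 5.46533 × 10^7 m ≈ 54.65 Mm

Final answer:
(a) rₚ = 36.69 Mm
(b) rₐ = 54.65 Mm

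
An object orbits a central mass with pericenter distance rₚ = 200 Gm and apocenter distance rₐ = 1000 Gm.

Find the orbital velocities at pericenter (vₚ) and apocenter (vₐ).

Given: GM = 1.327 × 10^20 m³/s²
rₚ = 200 Gm = 2 × 10^11 m
rₐ = 1000 Gm = 1 × 10^12 m
GM = 1.327 × 10^20 m³/s²
a = (rₚ + rₐ)/2 = 6 × 10^11 m
Vis-viva: v² = GM (2/r − 1/a)
vₚ² = 1.327 × 10^20 × (1 × 10^-11 − 1.66667 × 10^-12) = 1.10583 × 10^9 m²/s²
vₚ = 33254.1 m/s ≈ 33.25 km/s
vₐ² = 1.327 × 10^20 × (2 × 10^-12 − 1.66667 × 10^-12) = 4.42333 × 10^7 m²/s²
vₐ = 6650.81 m/s ≈ 6.651 km/s

Final answer: vₚ = 33.25 km/s, vₐ = 6.651 km/s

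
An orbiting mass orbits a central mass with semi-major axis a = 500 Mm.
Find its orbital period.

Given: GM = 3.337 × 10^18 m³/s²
a = 500 Mm = 5 × 10^8 m
GM = 3.337 × 10^18 m³/s²
a³ = 1.25 × 10^26 m³
T = 2π √(a³/GM) = 2π √((1.25 × 10^26) / (3.337 × 10^18)) = 2π × 6120.36 s
T = 38455.4 s ≈ 10.68 hours

Final answer: 10.68 hours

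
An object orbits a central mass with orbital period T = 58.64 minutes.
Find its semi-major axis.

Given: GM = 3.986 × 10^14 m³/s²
T = 58.64 minutes = 3518.4 s
GM = 3.986 × 10^14 m³/s²
Kepler's third law: a³ = GM T² / (4π²)
T² = 1.23791 × 10^7 s²
a³ = (3.986 × 10^14) × (1.23791 × 10^7) / (4π²) = 1.24988 × 10^20 m³
a = (a³)^(1/3) = 4.99984 × 10^6 m ≈ 5 Mm

Final answer: 5 Mm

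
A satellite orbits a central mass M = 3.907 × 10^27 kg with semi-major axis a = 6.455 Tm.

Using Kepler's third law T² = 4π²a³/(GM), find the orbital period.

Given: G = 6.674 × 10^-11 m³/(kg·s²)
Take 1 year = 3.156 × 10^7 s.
M = 3.907 × 10^27 kg
GM = G × M = 6.674 × 10^-11 × 3.907 × 10^27 = 2.60753 × 10^17 m³/s²
a = 6.455 Tm = 6.455 × 10^12 m
a³ = 2.68961 × 10^38 m³
T = 2π √(a³/GM) = 2π √((2.68961 × 10^38) / (2.60753 × 10^17)) = 2π × 3.21166 × 10^10 s
T = 2.01795 × 10^11 s ≈ 6394 years

Final answer: 6394 years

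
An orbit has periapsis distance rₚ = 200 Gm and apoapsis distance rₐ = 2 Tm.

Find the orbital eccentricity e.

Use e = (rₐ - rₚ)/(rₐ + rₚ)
rₚ = 200 Gm = 2 × 10^11 m
rₐ = 2 Tm = 2 × 10^12 m
rₐ − rₚ = 1.8 × 10^12 m
rₐ + rₚ = 2.2 × 10^12 m
e = (rₐ − rₚ)/(rₐ + rₚ) = 0.818182

Final answer: e = 0.8182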